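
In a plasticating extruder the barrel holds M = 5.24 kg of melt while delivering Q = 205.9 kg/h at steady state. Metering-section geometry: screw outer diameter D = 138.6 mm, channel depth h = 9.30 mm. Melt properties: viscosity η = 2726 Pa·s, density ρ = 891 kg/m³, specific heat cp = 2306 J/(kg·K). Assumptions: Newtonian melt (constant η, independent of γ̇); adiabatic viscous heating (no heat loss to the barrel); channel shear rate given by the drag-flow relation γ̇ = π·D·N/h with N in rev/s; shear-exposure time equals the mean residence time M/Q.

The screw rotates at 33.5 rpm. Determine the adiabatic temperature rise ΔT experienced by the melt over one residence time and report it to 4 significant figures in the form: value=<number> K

Convert throughput: Q = 205.9 kg/h = 205.9/3600 = 0.0571944 kg/s
t_res = M / Q_s = 5.24 ÷ 0.0571944 = 91.6173 s
D = 138.6 mm = 0.1386 m;  h = 9.30 mm = 0.0093 m;  N = 33.5 rpm / 60 = 0.558333 rev/s
Shear rate: γ̇ = πDN/h = π·0.1386·0.558333/0.0093 = 26.1411 s⁻¹
ΔT = η·γ̇²·t_res / (ρ·cp) = 2726 · (26.1411)² · 91.6173 / (891 · 2306) = 83.0642 K

value=83.06 K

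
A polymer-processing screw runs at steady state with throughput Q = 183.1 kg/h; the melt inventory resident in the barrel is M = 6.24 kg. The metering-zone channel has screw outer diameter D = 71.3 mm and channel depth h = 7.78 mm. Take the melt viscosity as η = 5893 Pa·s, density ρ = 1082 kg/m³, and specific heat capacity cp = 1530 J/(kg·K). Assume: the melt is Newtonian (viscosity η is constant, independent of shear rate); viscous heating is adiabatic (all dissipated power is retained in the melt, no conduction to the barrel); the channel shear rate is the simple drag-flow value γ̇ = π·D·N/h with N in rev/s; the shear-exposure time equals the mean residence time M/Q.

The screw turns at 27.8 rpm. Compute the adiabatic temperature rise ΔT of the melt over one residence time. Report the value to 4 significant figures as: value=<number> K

Convert throughput: Q = 183.1 kg/h = 183.1/3600 = 0.0508611 kg/s
t_res = M / Q_s = 6.24 / 0.0508611 = 122.687 s
Convert to SI: D = 0.0713 m, h = 0.00778 m, N = 27.8/60 = 0.463333 rev/s
Shear rate: γ̇ = πDN/h = π·0.0713·0.463333/0.00778 = 13.3399 s⁻¹
ΔT = η·γ̇²·t_res / (ρ·cp) = 5893 · (13.3399)² · 122.687 / (1082 · 1530) = 77.7183 K

value=77.72 K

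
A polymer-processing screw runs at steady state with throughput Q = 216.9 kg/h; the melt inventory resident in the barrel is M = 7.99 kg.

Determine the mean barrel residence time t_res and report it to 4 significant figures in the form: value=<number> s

value=132.6 s

Convert throughput: Q = 216.9 kg/h = 216.9/3600 = 0.06025 kg/s
t_res = M / Q_s = 7.99 ÷ 0.06025 = 132.614 s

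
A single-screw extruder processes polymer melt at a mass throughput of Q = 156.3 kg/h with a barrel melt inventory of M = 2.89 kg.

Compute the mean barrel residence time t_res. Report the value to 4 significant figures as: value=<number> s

Throughput in SI: Q_s = 156.3 kg/h ÷ 3600 s/h = 0.0434167 kg/s
t_res = M / Q_s = 2.89 / 0.0434167 = 66.5643 s

value=66.56 s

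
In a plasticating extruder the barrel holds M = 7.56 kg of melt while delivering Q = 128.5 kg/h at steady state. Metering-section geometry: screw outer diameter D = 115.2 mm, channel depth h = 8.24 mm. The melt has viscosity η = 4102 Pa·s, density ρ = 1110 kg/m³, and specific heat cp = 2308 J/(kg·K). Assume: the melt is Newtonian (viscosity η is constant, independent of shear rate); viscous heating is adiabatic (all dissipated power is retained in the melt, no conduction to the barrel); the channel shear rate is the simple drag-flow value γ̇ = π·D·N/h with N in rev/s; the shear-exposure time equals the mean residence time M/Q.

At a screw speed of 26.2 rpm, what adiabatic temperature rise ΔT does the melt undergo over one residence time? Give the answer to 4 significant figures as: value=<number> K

value=124.7 K

Throughput in SI: Q_s = 128.5 kg/h ÷ 3600 s/h = 0.0356944 kg/s
Mean residence time: t_res = M/Q_s = 7.56 kg / 0.0356944 kg/s = 211.798 s
D = 115.2 mm = 0.1152 m;  h = 8.24 mm = 0.00824 m;  N = 26.2 rpm / 60 = 0.436667 rev/s
γ̇ = π D N / h = (π)(0.1152)(0.436667) / 0.00824 = 19.179 s⁻¹
ΔT = η·γ̇²·t_res / (ρ·cp) = 4102 · (19.179)² · 211.798 / (1110 · 2308) = 124.741 K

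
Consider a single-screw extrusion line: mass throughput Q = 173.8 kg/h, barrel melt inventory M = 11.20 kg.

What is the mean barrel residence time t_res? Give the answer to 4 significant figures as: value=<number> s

value=232.0 s

Convert throughput: Q = 173.8 kg/h = 173.8/3600 = 0.0482778 kg/s
t_res = M / Q_s = 11.20 ÷ 0.0482778 = 231.991 s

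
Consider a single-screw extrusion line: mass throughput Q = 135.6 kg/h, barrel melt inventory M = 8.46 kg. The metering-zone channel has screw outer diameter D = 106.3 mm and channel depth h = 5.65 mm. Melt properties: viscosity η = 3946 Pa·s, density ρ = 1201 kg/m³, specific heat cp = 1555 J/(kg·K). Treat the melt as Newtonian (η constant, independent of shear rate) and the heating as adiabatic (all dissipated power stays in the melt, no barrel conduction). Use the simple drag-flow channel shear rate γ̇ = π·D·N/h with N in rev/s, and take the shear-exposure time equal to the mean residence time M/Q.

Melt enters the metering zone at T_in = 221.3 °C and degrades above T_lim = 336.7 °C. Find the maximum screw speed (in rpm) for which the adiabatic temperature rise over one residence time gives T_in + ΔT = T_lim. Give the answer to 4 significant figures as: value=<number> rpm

Throughput in SI: Q_s = 135.6 kg/h ÷ 3600 s/h = 0.0376667 kg/s
t_res = M / Q_s = 8.46 / 0.0376667 = 224.602 s
Convert to metres: D = 0.1063 m, h = 0.00565 m
ΔT_a = T_lim − T_in = 336.7 °C − 221.3 °C = 115.4 K
γ̇_max² = ΔT_a·ρ·cp / (η·t_res) = [115.4 × 1201 × 1555] / [3946 × 224.602] = 243.169 s⁻²
γ̇_max = √243.169 = 15.5939 s⁻¹
Solve γ̇ = πDN/h for N: N_max = γ̇_max·h/(π·D) = 15.5939 × 0.00565 / (π × 0.1063) = 0.263827 rev/s = 15.8296 rpm

value=15.83 rpm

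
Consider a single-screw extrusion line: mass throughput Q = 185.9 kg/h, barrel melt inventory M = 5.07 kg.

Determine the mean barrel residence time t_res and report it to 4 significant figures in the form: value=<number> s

Q_s = Q / 3600 = 185.9 / 3600 = 0.0516389 kg/s
Mean residence time: t_res = M/Q_s = 5.07 kg / 0.0516389 kg/s = 98.1818 s

value=98.18 s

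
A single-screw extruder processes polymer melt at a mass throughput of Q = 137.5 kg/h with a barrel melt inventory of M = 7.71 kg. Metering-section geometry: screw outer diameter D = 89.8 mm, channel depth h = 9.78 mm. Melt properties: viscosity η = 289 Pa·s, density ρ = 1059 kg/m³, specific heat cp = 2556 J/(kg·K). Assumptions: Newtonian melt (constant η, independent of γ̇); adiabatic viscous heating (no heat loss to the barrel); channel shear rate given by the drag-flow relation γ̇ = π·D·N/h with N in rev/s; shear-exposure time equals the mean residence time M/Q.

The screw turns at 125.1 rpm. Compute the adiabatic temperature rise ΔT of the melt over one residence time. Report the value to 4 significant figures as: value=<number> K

value=77.96 K

Q_s = Q / 3600 = 137.5 / 3600 = 0.0381944 kg/s
Mean residence time: t_res = M/Q_s = 7.71 kg / 0.0381944 kg/s = 201.862 s
D = 89.8 mm = 0.0898 m;  h = 9.78 mm = 0.00978 m;  N = 125.1 rpm / 60 = 2.085 rev/s
Shear rate: γ̇ = πDN/h = π·0.0898·2.085/0.00978 = 60.1442 s⁻¹
ΔT = η·γ̇²·t_res/(ρ·cp) = [289 × 60.1442² × 201.862] / [1059 × 2556] = 77.9618 K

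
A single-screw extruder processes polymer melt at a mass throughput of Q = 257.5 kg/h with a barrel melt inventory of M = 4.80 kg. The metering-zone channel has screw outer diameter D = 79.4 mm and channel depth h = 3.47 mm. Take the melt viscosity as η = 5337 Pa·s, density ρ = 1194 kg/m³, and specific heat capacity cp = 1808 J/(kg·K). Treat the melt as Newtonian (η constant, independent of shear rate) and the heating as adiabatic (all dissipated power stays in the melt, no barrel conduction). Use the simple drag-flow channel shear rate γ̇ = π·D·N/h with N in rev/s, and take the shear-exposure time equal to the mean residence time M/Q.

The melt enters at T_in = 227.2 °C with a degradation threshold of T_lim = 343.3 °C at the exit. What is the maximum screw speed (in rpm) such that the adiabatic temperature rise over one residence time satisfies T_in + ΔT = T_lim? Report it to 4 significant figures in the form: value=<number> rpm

value=22.08 rpm

Throughput in SI: Q_s = 257.5 kg/h ÷ 3600 s/h = 0.0715278 kg/s
t_res = M / Q_s = 4.80 / 0.0715278 = 67.1068 s
Convert to metres: D = 0.0794 m, h = 0.00347 m
ΔT_a = T_lim − T_in = 343.3 °C − 227.2 °C = 116.1 K
γ̇_max² = ΔT_a·ρ·cp / (η·t_res) = [116.1 × 1194 × 1808] / [5337 × 67.1068] = 699.796 s⁻²
Take the square root: γ̇_max = √(699.796) = 26.4537 s⁻¹
Solve γ̇ = πDN/h for N: N_max = γ̇_max·h/(π·D) = 26.4537 × 0.00347 / (π × 0.0794) = 0.367997 rev/s = 22.0798 rpm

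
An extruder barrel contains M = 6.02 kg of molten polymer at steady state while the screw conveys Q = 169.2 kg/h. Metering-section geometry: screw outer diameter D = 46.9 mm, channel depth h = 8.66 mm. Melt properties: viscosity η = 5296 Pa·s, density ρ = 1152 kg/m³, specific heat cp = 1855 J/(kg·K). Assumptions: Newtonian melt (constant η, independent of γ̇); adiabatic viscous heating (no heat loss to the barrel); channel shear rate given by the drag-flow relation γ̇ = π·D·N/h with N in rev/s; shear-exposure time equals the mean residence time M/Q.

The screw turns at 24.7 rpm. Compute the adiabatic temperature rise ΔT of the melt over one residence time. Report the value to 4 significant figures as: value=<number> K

value=15.57 K

Throughput in SI: Q_s = 169.2 kg/h ÷ 3600 s/h = 0.047 kg/s
Mean residence time: t_res = M/Q_s = 6.02 kg / 0.047 kg/s = 128.085 s
D = 46.9 mm = 0.0469 m;  h = 8.66 mm = 0.00866 m;  N = 24.7 rpm / 60 = 0.411667 rev/s
γ̇ = π D N / h = (π)(0.0469)(0.411667) / 0.00866 = 7.00407 s⁻¹
ΔT = η·γ̇²·t_res/(ρ·cp) = [5296 × 7.00407² × 128.085] / [1152 × 1855] = 15.5722 K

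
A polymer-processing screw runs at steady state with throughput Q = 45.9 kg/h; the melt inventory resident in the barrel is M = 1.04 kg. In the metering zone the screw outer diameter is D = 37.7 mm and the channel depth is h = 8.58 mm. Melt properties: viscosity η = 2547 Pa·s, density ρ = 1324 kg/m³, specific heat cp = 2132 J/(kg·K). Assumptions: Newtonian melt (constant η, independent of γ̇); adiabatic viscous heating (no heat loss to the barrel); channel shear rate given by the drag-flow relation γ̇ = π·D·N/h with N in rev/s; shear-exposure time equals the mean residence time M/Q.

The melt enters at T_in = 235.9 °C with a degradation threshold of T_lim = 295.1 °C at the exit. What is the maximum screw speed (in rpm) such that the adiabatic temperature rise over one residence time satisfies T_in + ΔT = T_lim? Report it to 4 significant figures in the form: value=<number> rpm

Q_s = Q / 3600 = 45.9 / 3600 = 0.01275 kg/s
t_res = M / Q_s = 1.04 / 0.01275 = 81.5686 s
Convert to metres: D = 0.0377 m, h = 0.00858 m
ΔT_a = T_lim − T_in = 295.1 °C − 235.9 °C = 59.2 K
γ̇_max² = ΔT_a·ρ·cp / (η·t_res) = [59.2 × 1324 × 2132] / [2547 × 81.5686] = 804.349 s⁻²
Take the square root: γ̇_max = √(804.349) = 28.3611 s⁻¹
Solve γ̇ = πDN/h for N: N_max = γ̇_max·h/(π·D) = 28.3611 × 0.00858 / (π × 0.0377) = 2.05456 rev/s = 123.273 rpm

value=123.3 rpm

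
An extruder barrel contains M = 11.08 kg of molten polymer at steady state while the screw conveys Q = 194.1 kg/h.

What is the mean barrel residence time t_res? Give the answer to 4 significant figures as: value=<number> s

Convert throughput: Q = 194.1 kg/h = 194.1/3600 = 0.0539167 kg/s
Mean residence time: t_res = M/Q_s = 11.08 kg / 0.0539167 kg/s = 205.502 s

value=205.5 s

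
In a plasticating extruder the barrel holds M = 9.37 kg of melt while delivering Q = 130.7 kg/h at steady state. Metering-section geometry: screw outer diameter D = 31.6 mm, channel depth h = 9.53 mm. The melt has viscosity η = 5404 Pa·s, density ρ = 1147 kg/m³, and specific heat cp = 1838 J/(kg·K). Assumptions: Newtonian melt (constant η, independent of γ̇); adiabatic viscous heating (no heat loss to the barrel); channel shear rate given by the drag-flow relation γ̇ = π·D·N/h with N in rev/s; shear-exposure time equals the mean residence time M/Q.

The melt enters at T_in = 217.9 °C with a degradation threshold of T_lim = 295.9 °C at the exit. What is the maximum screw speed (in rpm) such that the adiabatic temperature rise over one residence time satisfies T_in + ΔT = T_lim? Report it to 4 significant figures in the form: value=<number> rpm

Throughput in SI: Q_s = 130.7 kg/h ÷ 3600 s/h = 0.0363056 kg/s
t_res = M / Q_s = 9.37 ÷ 0.0363056 = 258.087 s
Geometry in SI: D = 31.6 mm → 0.0316 m, h = 9.53 mm → 0.00953 m
Allowable rise: ΔT_a = T_lim − T_in = 295.9 − 217.9 = 78 K
γ̇_max² = ΔT_a·ρ·cp / (η·t_res) = [78 × 1147 × 1838] / [5404 × 258.087] = 117.902 s⁻²
Take the square root: γ̇_max = √(117.902) = 10.8583 s⁻¹
N_max = γ̇_max·h / (π·D) = 10.8583 · 0.00953 / (π · 0.0316) = 1.04236 rev/s = 62.5415 rpm

value=62.54 rpm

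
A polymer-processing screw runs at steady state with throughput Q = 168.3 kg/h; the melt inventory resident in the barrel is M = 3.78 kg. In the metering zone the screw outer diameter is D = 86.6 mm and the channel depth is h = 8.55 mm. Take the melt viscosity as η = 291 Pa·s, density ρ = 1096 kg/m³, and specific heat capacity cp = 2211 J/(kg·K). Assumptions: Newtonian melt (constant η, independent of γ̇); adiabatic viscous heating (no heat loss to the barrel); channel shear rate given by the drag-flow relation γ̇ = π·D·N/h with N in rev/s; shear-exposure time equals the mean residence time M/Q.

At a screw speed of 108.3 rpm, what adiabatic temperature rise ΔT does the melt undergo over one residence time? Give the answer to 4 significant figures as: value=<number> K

Throughput in SI: Q_s = 168.3 kg/h ÷ 3600 s/h = 0.04675 kg/s
t_res = M / Q_s = 3.78 ÷ 0.04675 = 80.8556 s
Convert to SI: D = 0.0866 m, h = 0.00855 m, N = 108.3/60 = 1.805 rev/s
γ̇ = π·D·N / h = π · 0.0866 · 1.805 / 0.00855 = 57.4353 s⁻¹
Adiabatic rise: ΔT = η γ̇² t_res / (ρ cp) = 291·(57.4353)²·80.8556 / (1096·2211) = 32.0303 K

value=32.03 K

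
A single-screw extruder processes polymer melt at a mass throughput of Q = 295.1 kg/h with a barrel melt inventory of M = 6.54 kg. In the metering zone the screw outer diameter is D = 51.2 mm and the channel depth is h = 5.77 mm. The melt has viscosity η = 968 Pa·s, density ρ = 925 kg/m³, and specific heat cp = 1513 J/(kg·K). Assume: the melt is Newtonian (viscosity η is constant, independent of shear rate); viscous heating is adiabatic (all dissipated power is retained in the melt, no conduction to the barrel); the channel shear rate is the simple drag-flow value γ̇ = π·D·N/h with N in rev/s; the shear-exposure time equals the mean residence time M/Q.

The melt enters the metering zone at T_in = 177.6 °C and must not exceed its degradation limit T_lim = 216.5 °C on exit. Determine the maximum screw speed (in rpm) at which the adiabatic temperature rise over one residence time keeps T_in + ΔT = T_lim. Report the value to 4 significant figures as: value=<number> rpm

Q_s = Q / 3600 = 295.1 / 3600 = 0.0819722 kg/s
t_res = M / Q_s = 6.54 ÷ 0.0819722 = 79.7831 s
Convert to metres: D = 0.0512 m, h = 0.00577 m
ΔT_a = T_lim − T_in = 216.5 − 177.6 = 38.9 K
γ̇_max² = ΔT_a·ρ·cp / (η·t_res) = [38.9 × 925 × 1513] / [968 × 79.7831] = 704.927 s⁻²
γ̇_max = √704.927 = 26.5505 s⁻¹
N_max = γ̇_max·h / (π·D) = 26.5505 · 0.00577 / (π · 0.0512) = 0.952419 rev/s = 57.1451 rpm

value=57.15 rpm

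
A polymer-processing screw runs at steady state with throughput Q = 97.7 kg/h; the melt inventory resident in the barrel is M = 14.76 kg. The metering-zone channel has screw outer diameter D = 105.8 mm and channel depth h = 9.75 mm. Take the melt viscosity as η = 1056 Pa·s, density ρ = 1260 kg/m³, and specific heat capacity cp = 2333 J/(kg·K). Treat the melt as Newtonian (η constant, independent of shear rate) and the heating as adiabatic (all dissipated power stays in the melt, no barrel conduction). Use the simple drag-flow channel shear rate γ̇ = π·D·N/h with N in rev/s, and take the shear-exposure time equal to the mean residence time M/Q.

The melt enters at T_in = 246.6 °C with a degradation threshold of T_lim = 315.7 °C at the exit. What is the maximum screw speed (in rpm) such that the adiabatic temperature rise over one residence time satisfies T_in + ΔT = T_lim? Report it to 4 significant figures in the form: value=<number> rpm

value=33.10 rpm

Throughput in SI: Q_s = 97.7 kg/h ÷ 3600 s/h = 0.0271389 kg/s
Mean residence time: t_res = M/Q_s = 14.76 kg / 0.0271389 kg/s = 543.869 s
Geometry in SI: D = 105.8 mm → 0.1058 m, h = 9.75 mm → 0.00975 m
Allowable rise: ΔT_a = T_lim − T_in = 315.7 − 246.6 = 69.1 K
γ̇_max² = ΔT_a·ρ·cp / (η·t_res) = [69.1 × 1260 × 2333] / [1056 × 543.869] = 353.676 s⁻²
γ̇_max = √353.676 = 18.8063 s⁻¹
Solve γ̇ = πDN/h for N: N_max = γ̇_max·h/(π·D) = 18.8063 × 0.00975 / (π × 0.1058) = 0.55166 rev/s = 33.0996 rpm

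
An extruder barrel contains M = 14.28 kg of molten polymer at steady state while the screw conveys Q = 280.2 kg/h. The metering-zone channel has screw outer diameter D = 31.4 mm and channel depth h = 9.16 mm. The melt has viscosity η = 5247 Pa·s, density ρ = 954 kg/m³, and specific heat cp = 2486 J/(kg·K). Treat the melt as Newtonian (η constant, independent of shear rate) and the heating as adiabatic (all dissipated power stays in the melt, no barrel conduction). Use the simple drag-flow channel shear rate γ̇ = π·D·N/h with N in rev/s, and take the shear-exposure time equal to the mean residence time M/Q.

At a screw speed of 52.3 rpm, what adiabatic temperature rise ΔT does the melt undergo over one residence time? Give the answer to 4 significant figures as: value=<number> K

value=35.77 K

Convert throughput: Q = 280.2 kg/h = 280.2/3600 = 0.0778333 kg/s
t_res = M / Q_s = 14.28 ÷ 0.0778333 = 183.469 s
Geometry in metres: D = 31.4 mm → 0.0314 m, h = 9.16 mm → 0.00916 m; screw speed N = 52.3 rpm = 0.871667 rev/s
Shear rate: γ̇ = πDN/h = π·0.0314·0.871667/0.00916 = 9.38717 s⁻¹
ΔT = η·γ̇²·t_res/(ρ·cp) = [5247 × 9.38717² × 183.469] / [954 × 2486] = 35.7679 K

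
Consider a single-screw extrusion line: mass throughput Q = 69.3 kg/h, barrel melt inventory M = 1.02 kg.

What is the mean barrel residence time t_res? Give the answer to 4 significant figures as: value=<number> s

Q_s = Q / 3600 = 69.3 / 3600 = 0.01925 kg/s
Mean residence time: t_res = M/Q_s = 1.02 kg / 0.01925 kg/s = 52.987 s

value=52.99 s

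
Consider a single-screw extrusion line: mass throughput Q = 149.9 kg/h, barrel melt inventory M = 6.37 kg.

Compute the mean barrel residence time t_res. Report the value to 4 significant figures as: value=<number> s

value=153.0 s

Q_s = Q / 3600 = 149.9 / 3600 = 0.0416389 kg/s
t_res = M / Q_s = 6.37 ÷ 0.0416389 = 152.982 s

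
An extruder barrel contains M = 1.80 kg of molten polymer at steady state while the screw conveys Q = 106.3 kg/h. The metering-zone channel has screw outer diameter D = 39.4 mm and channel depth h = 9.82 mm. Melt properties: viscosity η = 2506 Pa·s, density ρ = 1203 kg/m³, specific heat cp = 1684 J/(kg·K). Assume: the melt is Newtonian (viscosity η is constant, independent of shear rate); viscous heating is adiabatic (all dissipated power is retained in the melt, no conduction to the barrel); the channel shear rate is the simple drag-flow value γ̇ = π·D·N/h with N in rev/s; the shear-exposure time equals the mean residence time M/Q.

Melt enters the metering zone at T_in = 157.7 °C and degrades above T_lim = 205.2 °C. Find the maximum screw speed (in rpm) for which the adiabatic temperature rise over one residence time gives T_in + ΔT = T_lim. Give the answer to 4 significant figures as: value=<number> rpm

Throughput in SI: Q_s = 106.3 kg/h ÷ 3600 s/h = 0.0295278 kg/s
t_res = M / Q_s = 1.80 ÷ 0.0295278 = 60.9595 s
Geometry in SI: D = 39.4 mm → 0.0394 m, h = 9.82 mm → 0.00982 m
ΔT_a = T_lim − T_in = 205.2 − 157.7 = 47.5 K
Invert ΔT = ηγ̇²t_res/(ρcp) for γ̇: γ̇_max² = ΔT_a ρ cp / (η t_res) = 47.5·1203·1684 / (2506·60.9595) = 629.91 s⁻²
γ̇_max = sqrt(629.91) = 25.098 s⁻¹
N_max = γ̇_max h / (πD) = 25.098·0.00982/(π·0.0394) = 1.99115 rev/s → ×60 = 119.469 rpm

value=119.5 rpm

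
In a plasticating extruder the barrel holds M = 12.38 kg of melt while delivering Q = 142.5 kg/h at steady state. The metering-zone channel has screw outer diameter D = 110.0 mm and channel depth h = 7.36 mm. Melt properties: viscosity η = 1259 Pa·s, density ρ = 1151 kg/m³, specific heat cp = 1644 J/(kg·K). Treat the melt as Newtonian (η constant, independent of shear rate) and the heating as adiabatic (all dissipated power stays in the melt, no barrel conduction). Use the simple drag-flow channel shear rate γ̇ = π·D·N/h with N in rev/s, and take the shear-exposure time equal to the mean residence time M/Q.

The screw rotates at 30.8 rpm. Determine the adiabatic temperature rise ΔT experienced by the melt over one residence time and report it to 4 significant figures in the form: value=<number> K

Q_s = Q / 3600 = 142.5 / 3600 = 0.0395833 kg/s
t_res = M / Q_s = 12.38 / 0.0395833 = 312.758 s
Geometry in metres: D = 110.0 mm → 0.11 m, h = 7.36 mm → 0.00736 m; screw speed N = 30.8 rpm = 0.513333 rev/s
γ̇ = π·D·N / h = π · 0.11 · 0.513333 / 0.00736 = 24.1026 s⁻¹
Adiabatic rise: ΔT = η γ̇² t_res / (ρ cp) = 1259·(24.1026)²·312.758 / (1151·1644) = 120.889 K

value=120.9 K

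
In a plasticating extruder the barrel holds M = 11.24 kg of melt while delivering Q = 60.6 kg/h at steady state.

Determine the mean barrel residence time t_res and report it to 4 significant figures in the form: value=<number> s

Convert throughput: Q = 60.6 kg/h = 60.6/3600 = 0.0168333 kg/s
t_res = M / Q_s = 11.24 ÷ 0.0168333 = 667.723 s

value=667.7 s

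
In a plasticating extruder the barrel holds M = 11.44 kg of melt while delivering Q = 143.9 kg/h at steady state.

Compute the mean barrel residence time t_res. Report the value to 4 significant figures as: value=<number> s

value=286.2 s

Convert throughput: Q = 143.9 kg/h = 143.9/3600 = 0.0399722 kg/s
t_res = M / Q_s = 11.44 ÷ 0.0399722 = 286.199 s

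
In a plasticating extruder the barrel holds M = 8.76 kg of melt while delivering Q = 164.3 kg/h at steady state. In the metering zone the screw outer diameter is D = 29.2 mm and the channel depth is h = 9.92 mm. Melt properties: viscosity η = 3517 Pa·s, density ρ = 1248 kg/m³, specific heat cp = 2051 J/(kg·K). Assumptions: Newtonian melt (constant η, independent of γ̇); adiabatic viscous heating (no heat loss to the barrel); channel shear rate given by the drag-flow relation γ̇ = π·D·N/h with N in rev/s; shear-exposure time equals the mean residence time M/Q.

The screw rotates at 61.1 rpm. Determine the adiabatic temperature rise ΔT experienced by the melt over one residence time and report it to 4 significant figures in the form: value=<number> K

Q_s = Q / 3600 = 164.3 / 3600 = 0.0456389 kg/s
Mean residence time: t_res = M/Q_s = 8.76 kg / 0.0456389 kg/s = 191.942 s
D = 29.2 mm = 0.0292 m;  h = 9.92 mm = 0.00992 m;  N = 61.1 rpm / 60 = 1.01833 rev/s
Shear rate: γ̇ = πDN/h = π·0.0292·1.01833/0.00992 = 9.41697 s⁻¹
ΔT = η·γ̇²·t_res / (ρ·cp) = 3517 · (9.41697)² · 191.942 / (1248 · 2051) = 23.3875 K

value=23.39 K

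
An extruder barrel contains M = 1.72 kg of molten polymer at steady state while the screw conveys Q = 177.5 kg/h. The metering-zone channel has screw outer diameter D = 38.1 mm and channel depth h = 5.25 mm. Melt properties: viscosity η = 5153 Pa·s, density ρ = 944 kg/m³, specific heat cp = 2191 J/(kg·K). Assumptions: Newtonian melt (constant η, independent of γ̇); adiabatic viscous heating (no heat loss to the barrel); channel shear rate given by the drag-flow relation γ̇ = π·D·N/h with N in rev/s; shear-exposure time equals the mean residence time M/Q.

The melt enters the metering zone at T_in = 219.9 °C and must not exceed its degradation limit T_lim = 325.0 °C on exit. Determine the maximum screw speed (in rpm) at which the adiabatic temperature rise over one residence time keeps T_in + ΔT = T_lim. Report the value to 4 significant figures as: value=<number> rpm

value=91.52 rpm

Q_s = Q / 3600 = 177.5 / 3600 = 0.0493056 kg/s
t_res = M / Q_s = 1.72 ÷ 0.0493056 = 34.8845 s
Geometry in SI: D = 38.1 mm → 0.0381 m, h = 5.25 mm → 0.00525 m
Allowable rise: ΔT_a = T_lim − T_in = 325.0 − 219.9 = 105.1 K
γ̇_max² = ΔT_a·ρ·cp/(η·t_res) = 105.1·944·2191/(5153·34.8845) = 1209.27 s⁻²
Take the square root: γ̇_max = √(1209.27) = 34.7746 s⁻¹
Solve γ̇ = πDN/h for N: N_max = γ̇_max·h/(π·D) = 34.7746 × 0.00525 / (π × 0.0381) = 1.52527 rev/s = 91.5162 rpm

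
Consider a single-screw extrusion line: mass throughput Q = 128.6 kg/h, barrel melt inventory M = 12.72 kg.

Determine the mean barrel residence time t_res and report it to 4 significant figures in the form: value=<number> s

value=356.1 s

Throughput in SI: Q_s = 128.6 kg/h ÷ 3600 s/h = 0.0357222 kg/s
t_res = M / Q_s = 12.72 ÷ 0.0357222 = 356.081 s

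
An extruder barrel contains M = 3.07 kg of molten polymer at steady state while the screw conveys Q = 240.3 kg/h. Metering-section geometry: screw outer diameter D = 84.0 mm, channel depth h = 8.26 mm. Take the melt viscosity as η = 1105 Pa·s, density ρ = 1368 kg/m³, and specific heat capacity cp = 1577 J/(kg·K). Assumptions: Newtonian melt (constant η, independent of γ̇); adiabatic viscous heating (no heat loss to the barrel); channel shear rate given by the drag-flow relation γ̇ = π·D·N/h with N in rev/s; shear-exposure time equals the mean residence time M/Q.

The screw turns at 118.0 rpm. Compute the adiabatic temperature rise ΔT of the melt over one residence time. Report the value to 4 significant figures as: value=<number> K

value=93.00 K

Throughput in SI: Q_s = 240.3 kg/h ÷ 3600 s/h = 0.06675 kg/s
t_res = M / Q_s = 3.07 / 0.06675 = 45.9925 s
Geometry in metres: D = 84.0 mm → 0.084 m, h = 8.26 mm → 0.00826 m; screw speed N = 118.0 rpm = 1.96667 rev/s
γ̇ = π D N / h = (π)(0.084)(1.96667) / 0.00826 = 62.8319 s⁻¹
Adiabatic rise: ΔT = η γ̇² t_res / (ρ cp) = 1105·(62.8319)²·45.9925 / (1368·1577) = 93.0018 K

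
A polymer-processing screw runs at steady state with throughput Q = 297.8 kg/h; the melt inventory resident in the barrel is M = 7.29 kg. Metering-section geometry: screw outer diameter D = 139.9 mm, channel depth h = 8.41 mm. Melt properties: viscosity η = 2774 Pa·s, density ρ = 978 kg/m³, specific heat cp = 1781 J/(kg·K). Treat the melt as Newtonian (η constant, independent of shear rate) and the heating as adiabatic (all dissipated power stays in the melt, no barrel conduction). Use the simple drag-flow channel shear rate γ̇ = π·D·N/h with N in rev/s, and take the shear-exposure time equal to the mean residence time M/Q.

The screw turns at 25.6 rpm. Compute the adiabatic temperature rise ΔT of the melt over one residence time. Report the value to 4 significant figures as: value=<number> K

Q_s = Q / 3600 = 297.8 / 3600 = 0.0827222 kg/s
Mean residence time: t_res = M/Q_s = 7.29 kg / 0.0827222 kg/s = 88.1263 s
D = 139.9 mm = 0.1399 m;  h = 8.41 mm = 0.00841 m;  N = 25.6 rpm / 60 = 0.426667 rev/s
γ̇ = π D N / h = (π)(0.1399)(0.426667) / 0.00841 = 22.2977 s⁻¹
ΔT = η·γ̇²·t_res/(ρ·cp) = [2774 × 22.2977² × 88.1263] / [978 × 1781] = 69.7798 K

value=69.78 K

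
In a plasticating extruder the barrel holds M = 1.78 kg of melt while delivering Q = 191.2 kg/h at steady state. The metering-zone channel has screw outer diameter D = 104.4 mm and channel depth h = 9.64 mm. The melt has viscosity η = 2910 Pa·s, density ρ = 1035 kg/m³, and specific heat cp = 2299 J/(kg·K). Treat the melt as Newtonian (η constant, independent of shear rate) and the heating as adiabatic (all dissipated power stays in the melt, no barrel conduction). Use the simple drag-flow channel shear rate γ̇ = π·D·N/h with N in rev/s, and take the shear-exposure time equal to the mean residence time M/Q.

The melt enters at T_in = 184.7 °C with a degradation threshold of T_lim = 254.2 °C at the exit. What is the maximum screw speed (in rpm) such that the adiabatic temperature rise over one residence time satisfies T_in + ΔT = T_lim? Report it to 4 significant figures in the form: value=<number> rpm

Convert throughput: Q = 191.2 kg/h = 191.2/3600 = 0.0531111 kg/s
t_res = M / Q_s = 1.78 ÷ 0.0531111 = 33.5146 s
Convert to metres: D = 0.1044 m, h = 0.00964 m
ΔT_a = T_lim − T_in = 254.2 − 184.7 = 69.5 K
Invert ΔT = ηγ̇²t_res/(ρcp) for γ̇: γ̇_max² = ΔT_a ρ cp / (η t_res) = 69.5·1035·2299 / (2910·33.5146) = 1695.65 s⁻²
γ̇_max = sqrt(1695.65) = 41.1783 s⁻¹
Solve γ̇ = πDN/h for N: N_max = γ̇_max·h/(π·D) = 41.1783 × 0.00964 / (π × 0.1044) = 1.21031 rev/s = 72.6183 rpm

value=72.62 rpm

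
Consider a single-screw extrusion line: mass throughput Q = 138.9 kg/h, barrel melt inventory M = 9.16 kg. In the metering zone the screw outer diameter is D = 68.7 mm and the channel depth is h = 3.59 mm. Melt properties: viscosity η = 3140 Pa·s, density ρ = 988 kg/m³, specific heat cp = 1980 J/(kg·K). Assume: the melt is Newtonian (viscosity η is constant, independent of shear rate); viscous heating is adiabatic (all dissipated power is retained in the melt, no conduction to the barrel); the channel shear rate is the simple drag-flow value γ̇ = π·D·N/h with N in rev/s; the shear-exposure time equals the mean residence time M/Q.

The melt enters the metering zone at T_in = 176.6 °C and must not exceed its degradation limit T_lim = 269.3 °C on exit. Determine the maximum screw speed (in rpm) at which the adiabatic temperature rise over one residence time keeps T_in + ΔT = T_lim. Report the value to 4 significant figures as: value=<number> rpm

value=15.57 rpm

Throughput in SI: Q_s = 138.9 kg/h ÷ 3600 s/h = 0.0385833 kg/s
t_res = M / Q_s = 9.16 ÷ 0.0385833 = 237.408 s
Convert to metres: D = 0.0687 m, h = 0.00359 m
ΔT_a = T_lim − T_in = 269.3 − 176.6 = 92.7 K
γ̇_max² = ΔT_a·ρ·cp/(η·t_res) = 92.7·988·1980/(3140·237.408) = 243.263 s⁻²
Take the square root: γ̇_max = √(243.263) = 15.5969 s⁻¹
N_max = γ̇_max h / (πD) = 15.5969·0.00359/(π·0.0687) = 0.259434 rev/s → ×60 = 15.566 rpm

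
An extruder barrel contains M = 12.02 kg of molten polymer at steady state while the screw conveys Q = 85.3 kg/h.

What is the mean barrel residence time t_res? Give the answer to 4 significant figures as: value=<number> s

Q_s = Q / 3600 = 85.3 / 3600 = 0.0236944 kg/s
Mean residence time: t_res = M/Q_s = 12.02 kg / 0.0236944 kg/s = 507.292 s

value=507.3 s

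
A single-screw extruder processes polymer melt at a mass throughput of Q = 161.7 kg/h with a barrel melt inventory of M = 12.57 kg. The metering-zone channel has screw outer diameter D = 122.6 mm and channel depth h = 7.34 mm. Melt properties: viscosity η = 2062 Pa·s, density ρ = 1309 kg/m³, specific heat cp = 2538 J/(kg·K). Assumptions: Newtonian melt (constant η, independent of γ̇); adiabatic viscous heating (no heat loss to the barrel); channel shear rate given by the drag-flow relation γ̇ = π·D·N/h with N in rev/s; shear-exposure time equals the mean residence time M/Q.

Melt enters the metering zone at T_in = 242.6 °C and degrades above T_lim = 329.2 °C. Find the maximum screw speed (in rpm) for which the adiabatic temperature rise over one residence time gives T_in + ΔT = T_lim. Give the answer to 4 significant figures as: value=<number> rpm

value=25.53 rpm

Convert throughput: Q = 161.7 kg/h = 161.7/3600 = 0.0449167 kg/s
Mean residence time: t_res = M/Q_s = 12.57 kg / 0.0449167 kg/s = 279.852 s
Convert to metres: D = 0.1226 m, h = 0.00734 m
ΔT_a = T_lim − T_in = 329.2 − 242.6 = 86.6 K
Invert ΔT = ηγ̇²t_res/(ρcp) for γ̇: γ̇_max² = ΔT_a ρ cp / (η t_res) = 86.6·1309·2538 / (2062·279.852) = 498.578 s⁻²
γ̇_max = √498.578 = 22.3289 s⁻¹
N_max = γ̇_max h / (πD) = 22.3289·0.00734/(π·0.1226) = 0.425522 rev/s → ×60 = 25.5313 rpm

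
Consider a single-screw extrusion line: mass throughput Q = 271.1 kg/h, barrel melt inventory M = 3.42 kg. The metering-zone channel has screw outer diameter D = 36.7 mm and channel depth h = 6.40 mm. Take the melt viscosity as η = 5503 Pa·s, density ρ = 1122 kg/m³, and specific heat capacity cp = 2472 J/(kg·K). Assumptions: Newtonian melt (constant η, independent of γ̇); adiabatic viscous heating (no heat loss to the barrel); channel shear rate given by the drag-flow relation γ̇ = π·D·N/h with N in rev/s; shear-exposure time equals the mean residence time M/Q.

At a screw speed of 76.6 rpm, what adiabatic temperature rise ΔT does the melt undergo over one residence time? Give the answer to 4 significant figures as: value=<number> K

value=47.66 K

Throughput in SI: Q_s = 271.1 kg/h ÷ 3600 s/h = 0.0753056 kg/s
Mean residence time: t_res = M/Q_s = 3.42 kg / 0.0753056 kg/s = 45.415 s
Convert to SI: D = 0.0367 m, h = 0.0064 m, N = 76.6/60 = 1.27667 rev/s
Shear rate: γ̇ = πDN/h = π·0.0367·1.27667/0.0064 = 22.9992 s⁻¹
Adiabatic rise: ΔT = η γ̇² t_res / (ρ cp) = 5503·(22.9992)²·45.415 / (1122·2472) = 47.6633 K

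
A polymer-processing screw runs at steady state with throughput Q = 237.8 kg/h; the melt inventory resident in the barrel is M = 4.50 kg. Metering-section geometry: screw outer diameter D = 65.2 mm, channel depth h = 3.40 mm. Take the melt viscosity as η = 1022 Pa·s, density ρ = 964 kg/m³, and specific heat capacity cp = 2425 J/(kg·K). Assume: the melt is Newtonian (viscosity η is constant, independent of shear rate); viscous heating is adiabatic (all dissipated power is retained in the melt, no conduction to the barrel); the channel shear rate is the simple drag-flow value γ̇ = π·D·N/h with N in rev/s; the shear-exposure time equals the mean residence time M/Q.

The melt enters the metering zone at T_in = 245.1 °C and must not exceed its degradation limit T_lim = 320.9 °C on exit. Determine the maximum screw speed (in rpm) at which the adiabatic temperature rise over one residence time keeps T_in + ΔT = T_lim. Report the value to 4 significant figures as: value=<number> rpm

value=50.24 rpm

Q_s = Q / 3600 = 237.8 / 3600 = 0.0660556 kg/s
t_res = M / Q_s = 4.50 / 0.0660556 = 68.1245 s
Geometry in SI: D = 65.2 mm → 0.0652 m, h = 3.40 mm → 0.0034 m
ΔT_a = T_lim − T_in = 320.9 °C − 245.1 °C = 75.8 K
γ̇_max² = ΔT_a·ρ·cp / (η·t_res) = [75.8 × 964 × 2425] / [1022 × 68.1245] = 2545.09 s⁻²
γ̇_max = sqrt(2545.09) = 50.4489 s⁻¹
N_max = γ̇_max h / (πD) = 50.4489·0.0034/(π·0.0652) = 0.837401 rev/s → ×60 = 50.2441 rpm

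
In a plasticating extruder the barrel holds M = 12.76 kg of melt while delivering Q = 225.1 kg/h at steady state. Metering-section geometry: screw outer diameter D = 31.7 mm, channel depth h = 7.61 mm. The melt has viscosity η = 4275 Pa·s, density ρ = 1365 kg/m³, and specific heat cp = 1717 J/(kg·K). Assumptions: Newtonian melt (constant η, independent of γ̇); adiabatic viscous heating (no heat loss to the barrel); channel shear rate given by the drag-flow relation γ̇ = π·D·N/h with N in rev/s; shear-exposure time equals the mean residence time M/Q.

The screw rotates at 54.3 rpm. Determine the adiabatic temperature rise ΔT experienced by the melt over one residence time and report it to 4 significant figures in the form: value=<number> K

Convert throughput: Q = 225.1 kg/h = 225.1/3600 = 0.0625278 kg/s
t_res = M / Q_s = 12.76 / 0.0625278 = 204.069 s
D = 31.7 mm = 0.0317 m;  h = 7.61 mm = 0.00761 m;  N = 54.3 rpm / 60 = 0.905 rev/s
Shear rate: γ̇ = πDN/h = π·0.0317·0.905/0.00761 = 11.8433 s⁻¹
ΔT = η·γ̇²·t_res/(ρ·cp) = [4275 × 11.8433² × 204.069] / [1365 × 1717] = 52.2104 K

value=52.21 K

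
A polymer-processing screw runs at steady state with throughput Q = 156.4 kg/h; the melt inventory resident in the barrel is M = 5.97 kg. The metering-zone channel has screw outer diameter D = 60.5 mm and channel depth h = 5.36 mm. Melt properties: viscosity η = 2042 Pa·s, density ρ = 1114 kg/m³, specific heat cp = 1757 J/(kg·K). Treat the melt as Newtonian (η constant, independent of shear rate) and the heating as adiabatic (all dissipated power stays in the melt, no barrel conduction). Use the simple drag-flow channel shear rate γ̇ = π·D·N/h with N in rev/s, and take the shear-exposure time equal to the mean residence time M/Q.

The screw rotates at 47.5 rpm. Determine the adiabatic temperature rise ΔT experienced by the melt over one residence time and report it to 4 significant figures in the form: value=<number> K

Q_s = Q / 3600 = 156.4 / 3600 = 0.0434444 kg/s
t_res = M / Q_s = 5.97 ÷ 0.0434444 = 137.417 s
D = 60.5 mm = 0.0605 m;  h = 5.36 mm = 0.00536 m;  N = 47.5 rpm / 60 = 0.791667 rev/s
Shear rate: γ̇ = πDN/h = π·0.0605·0.791667/0.00536 = 28.0726 s⁻¹
ΔT = η·γ̇²·t_res/(ρ·cp) = [2042 × 28.0726² × 137.417] / [1114 × 1757] = 112.981 K

value=113.0 K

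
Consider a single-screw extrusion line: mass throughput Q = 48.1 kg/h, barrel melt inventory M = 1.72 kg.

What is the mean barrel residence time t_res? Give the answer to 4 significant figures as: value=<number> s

value=128.7 s

Q_s = Q / 3600 = 48.1 / 3600 = 0.0133611 kg/s
t_res = M / Q_s = 1.72 / 0.0133611 = 128.732 s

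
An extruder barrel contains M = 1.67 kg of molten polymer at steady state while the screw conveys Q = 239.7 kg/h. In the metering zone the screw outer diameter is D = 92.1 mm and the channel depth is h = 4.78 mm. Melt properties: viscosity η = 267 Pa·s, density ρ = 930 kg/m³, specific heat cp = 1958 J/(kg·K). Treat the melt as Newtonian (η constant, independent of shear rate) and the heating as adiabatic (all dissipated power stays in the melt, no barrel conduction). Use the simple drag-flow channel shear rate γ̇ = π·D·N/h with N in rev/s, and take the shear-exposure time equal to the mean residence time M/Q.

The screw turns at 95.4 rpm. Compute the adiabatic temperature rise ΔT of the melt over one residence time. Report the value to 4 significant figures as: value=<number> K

value=34.07 K

Throughput in SI: Q_s = 239.7 kg/h ÷ 3600 s/h = 0.0665833 kg/s
t_res = M / Q_s = 1.67 ÷ 0.0665833 = 25.0814 s
Convert to SI: D = 0.0921 m, h = 0.00478 m, N = 95.4/60 = 1.59 rev/s
Shear rate: γ̇ = πDN/h = π·0.0921·1.59/0.00478 = 96.2451 s⁻¹
ΔT = η·γ̇²·t_res/(ρ·cp) = [267 × 96.2451² × 25.0814] / [930 × 1958] = 34.0662 K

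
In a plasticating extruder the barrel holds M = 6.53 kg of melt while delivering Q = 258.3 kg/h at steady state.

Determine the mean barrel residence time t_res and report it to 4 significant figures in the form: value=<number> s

value=91.01 s

Q_s = Q / 3600 = 258.3 / 3600 = 0.07175 kg/s
t_res = M / Q_s = 6.53 / 0.07175 = 91.0105 s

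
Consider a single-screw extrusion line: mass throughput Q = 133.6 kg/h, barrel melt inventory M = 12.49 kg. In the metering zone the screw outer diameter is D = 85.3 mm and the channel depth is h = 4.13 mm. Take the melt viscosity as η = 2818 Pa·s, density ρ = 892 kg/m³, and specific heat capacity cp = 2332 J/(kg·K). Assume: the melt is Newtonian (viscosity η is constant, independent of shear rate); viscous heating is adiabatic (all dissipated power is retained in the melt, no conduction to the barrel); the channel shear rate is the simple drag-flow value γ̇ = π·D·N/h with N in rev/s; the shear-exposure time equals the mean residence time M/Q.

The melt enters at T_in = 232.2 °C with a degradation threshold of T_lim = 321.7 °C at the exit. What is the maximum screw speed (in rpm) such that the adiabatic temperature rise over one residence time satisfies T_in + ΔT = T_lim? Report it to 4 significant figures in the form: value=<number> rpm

value=12.96 rpm

Q_s = Q / 3600 = 133.6 / 3600 = 0.0371111 kg/s
t_res = M / Q_s = 12.49 ÷ 0.0371111 = 336.557 s
Geometry in SI: D = 85.3 mm → 0.0853 m, h = 4.13 mm → 0.00413 m
ΔT_a = T_lim − T_in = 321.7 − 232.2 = 89.5 K
Invert ΔT = ηγ̇²t_res/(ρcp) for γ̇: γ̇_max² = ΔT_a ρ cp / (η t_res) = 89.5·892·2332 / (2818·336.557) = 196.298 s⁻²
γ̇_max = sqrt(196.298) = 14.0107 s⁻¹
Solve γ̇ = πDN/h for N: N_max = γ̇_max·h/(π·D) = 14.0107 × 0.00413 / (π × 0.0853) = 0.215928 rev/s = 12.9557 rpm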